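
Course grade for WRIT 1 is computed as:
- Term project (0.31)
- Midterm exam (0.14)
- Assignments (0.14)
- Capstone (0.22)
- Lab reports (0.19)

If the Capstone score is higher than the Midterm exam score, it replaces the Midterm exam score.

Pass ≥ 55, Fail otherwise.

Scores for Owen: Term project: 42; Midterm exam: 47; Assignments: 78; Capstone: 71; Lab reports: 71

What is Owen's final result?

Capstone (71) > Midterm exam (47), so Midterm exam counts as 71.
Weighted total:
  Term project 42 × 0.31 = 13.02
  Midterm exam 71 × 0.14 = 9.94
  Assignments 78 × 0.14 = 10.92
  Capstone 71 × 0.22 = 15.62
  Lab reports 71 × 0.19 = 13.49
Sum = 62.99
62.99 ≥ 55 → Pass

Pass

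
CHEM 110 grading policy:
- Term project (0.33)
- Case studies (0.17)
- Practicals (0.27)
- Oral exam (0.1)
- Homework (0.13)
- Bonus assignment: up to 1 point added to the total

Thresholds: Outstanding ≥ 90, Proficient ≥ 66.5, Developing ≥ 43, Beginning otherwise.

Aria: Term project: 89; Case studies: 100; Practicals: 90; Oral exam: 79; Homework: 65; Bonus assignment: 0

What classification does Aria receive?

Proficient

Weighted total:
  Term project 89 × 0.33 = 29.37
  Case studies 100 × 0.17 = 17
  Practicals 90 × 0.27 = 24.3
  Oral exam 79 × 0.1 = 7.9
  Homework 65 × 0.13 = 8.45
Sum = 87.02
Bonus assignment: 87.02 + 0 = 87.02
87.02 is ≥ 66.5 and < 90 → Proficient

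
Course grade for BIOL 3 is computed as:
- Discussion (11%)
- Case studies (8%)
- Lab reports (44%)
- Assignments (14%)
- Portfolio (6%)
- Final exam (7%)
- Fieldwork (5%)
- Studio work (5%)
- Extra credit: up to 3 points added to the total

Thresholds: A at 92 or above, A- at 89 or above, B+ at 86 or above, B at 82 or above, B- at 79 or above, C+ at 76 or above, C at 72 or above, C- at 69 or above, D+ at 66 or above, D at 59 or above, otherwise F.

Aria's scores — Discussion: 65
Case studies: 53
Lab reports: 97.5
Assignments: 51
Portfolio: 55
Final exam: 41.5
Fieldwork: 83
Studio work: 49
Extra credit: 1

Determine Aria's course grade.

Weighted total:
  Discussion 65 × 0.11 = 7.15
  Case studies 53 × 0.08 = 4.24
  Lab reports 97.5 × 0.44 = 42.9
  Assignments 51 × 0.14 = 7.14
  Portfolio 55 × 0.06 = 3.3
  Final exam 41.5 × 0.07 = 2.905
  Fieldwork 83 × 0.05 = 4.15
  Studio work 49 × 0.05 = 2.45
Sum = 74.235
Extra credit: 74.235 + 1 = 75.235
75.235 is ≥ 72 and < 76 → C

C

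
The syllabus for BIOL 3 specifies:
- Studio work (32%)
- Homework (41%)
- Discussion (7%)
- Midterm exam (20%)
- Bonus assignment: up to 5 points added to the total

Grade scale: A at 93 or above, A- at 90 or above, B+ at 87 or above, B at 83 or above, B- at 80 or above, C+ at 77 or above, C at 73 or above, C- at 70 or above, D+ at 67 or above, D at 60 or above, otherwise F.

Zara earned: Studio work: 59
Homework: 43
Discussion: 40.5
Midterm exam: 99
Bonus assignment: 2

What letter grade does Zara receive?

Weighted total:
  Studio work 59 × 0.32 = 18.88
  Homework 43 × 0.41 = 17.63
  Discussion 40.5 × 0.07 = 2.835
  Midterm exam 99 × 0.2 = 19.8
Sum = 59.145
Bonus assignment: 59.145 + 2 = 61.145
61.145 is ≥ 60 and < 67 → D

D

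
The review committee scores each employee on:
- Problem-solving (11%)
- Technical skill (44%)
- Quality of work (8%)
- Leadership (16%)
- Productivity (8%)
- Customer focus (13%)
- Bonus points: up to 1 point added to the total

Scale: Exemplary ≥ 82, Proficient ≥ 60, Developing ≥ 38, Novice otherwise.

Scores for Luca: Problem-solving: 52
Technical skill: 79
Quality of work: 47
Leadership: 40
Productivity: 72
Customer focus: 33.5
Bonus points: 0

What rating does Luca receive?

Weighted total:
  Problem-solving 52 × 0.11 = 5.72
  Technical skill 79 × 0.44 = 34.76
  Quality of work 47 × 0.08 = 3.76
  Leadership 40 × 0.16 = 6.4
  Productivity 72 × 0.08 = 5.76
  Customer focus 33.5 × 0.13 = 4.355
Sum = 60.755
Bonus points: 60.755 + 0 = 60.755
60.755 is ≥ 60 and < 82 → Proficient

Proficient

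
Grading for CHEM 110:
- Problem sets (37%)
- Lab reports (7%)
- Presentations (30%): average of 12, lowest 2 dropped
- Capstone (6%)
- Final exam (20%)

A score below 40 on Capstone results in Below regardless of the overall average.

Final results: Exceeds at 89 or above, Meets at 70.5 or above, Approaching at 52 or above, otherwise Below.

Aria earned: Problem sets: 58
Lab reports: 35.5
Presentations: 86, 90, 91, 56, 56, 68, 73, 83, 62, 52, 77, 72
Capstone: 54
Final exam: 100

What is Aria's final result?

Approaching

Presentations: drop 52, 56 → average of remaining 10 = 758/10 = 75.8
Capstone score 54 ≥ 40: minimum met.
Weighted total:
  Problem sets 58 × 0.37 = 21.46
  Lab reports 35.5 × 0.07 = 2.485
  Presentations 75.8 × 0.3 = 22.74
  Capstone 54 × 0.06 = 3.24
  Final exam 100 × 0.2 = 20
Sum = 69.925
69.925 is ≥ 52 and < 70.5 → Approaching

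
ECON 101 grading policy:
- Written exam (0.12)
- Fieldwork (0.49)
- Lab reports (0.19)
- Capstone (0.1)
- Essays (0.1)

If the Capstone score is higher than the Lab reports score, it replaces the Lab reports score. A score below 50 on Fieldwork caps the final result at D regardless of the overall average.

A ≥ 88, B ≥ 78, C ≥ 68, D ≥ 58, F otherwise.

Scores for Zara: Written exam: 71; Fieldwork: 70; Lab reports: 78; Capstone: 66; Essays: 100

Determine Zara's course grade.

C

Capstone (66) ≤ Lab reports (78), so Lab reports stays at 78.
Fieldwork score 70 ≥ 50: minimum met.
Weighted total:
  Written exam 71 × 0.12 = 8.52
  Fieldwork 70 × 0.49 = 34.3
  Lab reports 78 × 0.19 = 14.82
  Capstone 66 × 0.1 = 6.6
  Essays 100 × 0.1 = 10
Sum = 74.24
74.24 is ≥ 68 and < 78 → C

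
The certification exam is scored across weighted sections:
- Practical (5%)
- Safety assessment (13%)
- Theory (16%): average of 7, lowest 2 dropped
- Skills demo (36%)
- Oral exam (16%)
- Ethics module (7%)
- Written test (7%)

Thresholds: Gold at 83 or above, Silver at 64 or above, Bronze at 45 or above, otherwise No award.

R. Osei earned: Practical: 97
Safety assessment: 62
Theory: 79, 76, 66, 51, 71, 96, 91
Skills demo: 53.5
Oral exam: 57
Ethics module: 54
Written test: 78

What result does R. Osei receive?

Bronze

Theory: drop 51, 66 → average of remaining 5 = 413/5 = 82.6
Weighted total:
  Practical 97 × 0.05 = 4.85
  Safety assessment 62 × 0.13 = 8.06
  Theory 82.6 × 0.16 = 13.216
  Skills demo 53.5 × 0.36 = 19.26
  Oral exam 57 × 0.16 = 9.12
  Ethics module 54 × 0.07 = 3.78
  Written test 78 × 0.07 = 5.46
Sum = 63.746
63.746 is ≥ 45 and < 64 → Bronze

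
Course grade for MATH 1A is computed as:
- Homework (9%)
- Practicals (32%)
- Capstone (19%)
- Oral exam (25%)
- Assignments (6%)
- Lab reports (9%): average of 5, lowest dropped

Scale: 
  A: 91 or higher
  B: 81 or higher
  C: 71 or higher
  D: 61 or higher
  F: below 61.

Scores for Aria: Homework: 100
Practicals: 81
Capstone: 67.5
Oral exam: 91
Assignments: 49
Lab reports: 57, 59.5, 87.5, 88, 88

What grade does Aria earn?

Lab reports: drop 57 → average of remaining 4 = 323/4 = 80.75
Weighted total:
  Homework 100 × 0.09 = 9
  Practicals 81 × 0.32 = 25.92
  Capstone 67.5 × 0.19 = 12.825
  Oral exam 91 × 0.25 = 22.75
  Assignments 49 × 0.06 = 2.94
  Lab reports 80.75 × 0.09 = 7.2675
Sum = 80.7025
80.7025 is ≥ 71 and < 81 → C

C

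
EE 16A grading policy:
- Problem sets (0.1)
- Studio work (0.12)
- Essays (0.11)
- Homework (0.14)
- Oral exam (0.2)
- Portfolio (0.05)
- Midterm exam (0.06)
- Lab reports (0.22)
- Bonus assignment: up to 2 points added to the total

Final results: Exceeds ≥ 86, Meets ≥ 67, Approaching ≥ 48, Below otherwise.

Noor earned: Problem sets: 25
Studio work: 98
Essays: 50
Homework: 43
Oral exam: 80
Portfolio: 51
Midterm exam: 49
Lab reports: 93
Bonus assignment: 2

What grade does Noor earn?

Weighted total:
  Problem sets 25 × 0.1 = 2.5
  Studio work 98 × 0.12 = 11.76
  Essays 50 × 0.11 = 5.5
  Homework 43 × 0.14 = 6.02
  Oral exam 80 × 0.2 = 16
  Portfolio 51 × 0.05 = 2.55
  Midterm exam 49 × 0.06 = 2.94
  Lab reports 93 × 0.22 = 20.46
Sum = 67.73
Bonus assignment: 67.73 + 2 = 69.73
69.73 is ≥ 67 and < 86 → Meets

Meets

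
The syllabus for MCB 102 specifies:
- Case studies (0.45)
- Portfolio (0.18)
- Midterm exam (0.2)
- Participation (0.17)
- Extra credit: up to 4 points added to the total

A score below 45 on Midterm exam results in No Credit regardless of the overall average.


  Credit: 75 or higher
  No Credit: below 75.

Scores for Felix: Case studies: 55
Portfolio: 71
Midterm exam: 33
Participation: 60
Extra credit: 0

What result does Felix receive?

No Credit

Midterm exam score 33 < 45: minimum not met.
Weighted total:
  Case studies 55 × 0.45 = 24.75
  Portfolio 71 × 0.18 = 12.78
  Midterm exam 33 × 0.2 = 6.6
  Participation 60 × 0.17 = 10.2
Sum = 54.33
Extra credit: 54.33 + 0 = 54.33
Because the Midterm exam minimum was not met, the result is No Credit.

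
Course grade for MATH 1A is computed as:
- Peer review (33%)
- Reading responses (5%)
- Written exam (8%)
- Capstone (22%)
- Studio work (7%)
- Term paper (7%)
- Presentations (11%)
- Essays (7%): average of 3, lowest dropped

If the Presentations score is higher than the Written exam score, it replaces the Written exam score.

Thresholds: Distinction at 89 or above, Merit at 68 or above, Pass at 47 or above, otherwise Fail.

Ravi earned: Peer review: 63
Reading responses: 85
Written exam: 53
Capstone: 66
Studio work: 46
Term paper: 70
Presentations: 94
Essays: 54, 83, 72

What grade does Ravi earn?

Essays: drop 54 → average of remaining 2 = 155/2 = 77.5
Presentations (94) > Written exam (53), so Written exam counts as 94.
Weighted total:
  Peer review 63 × 0.33 = 20.79
  Reading responses 85 × 0.05 = 4.25
  Written exam 94 × 0.08 = 7.52
  Capstone 66 × 0.22 = 14.52
  Studio work 46 × 0.07 = 3.22
  Term paper 70 × 0.07 = 4.9
  Presentations 94 × 0.11 = 10.34
  Essays 77.5 × 0.07 = 5.425
Sum = 70.965
70.965 is ≥ 68 and < 89 → Merit

Merit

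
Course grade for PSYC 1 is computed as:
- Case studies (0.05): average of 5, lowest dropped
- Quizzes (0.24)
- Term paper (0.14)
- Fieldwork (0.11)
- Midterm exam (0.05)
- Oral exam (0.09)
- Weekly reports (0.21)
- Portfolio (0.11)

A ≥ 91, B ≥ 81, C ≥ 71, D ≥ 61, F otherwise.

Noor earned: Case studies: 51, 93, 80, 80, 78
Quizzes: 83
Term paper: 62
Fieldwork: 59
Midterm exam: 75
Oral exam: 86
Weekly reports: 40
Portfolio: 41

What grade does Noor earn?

Case studies: drop 51 → average of remaining 4 = 331/4 = 82.75
Weighted total:
  Case studies 82.75 × 0.05 = 4.1375
  Quizzes 83 × 0.24 = 19.92
  Term paper 62 × 0.14 = 8.68
  Fieldwork 59 × 0.11 = 6.49
  Midterm exam 75 × 0.05 = 3.75
  Oral exam 86 × 0.09 = 7.74
  Weekly reports 40 × 0.21 = 8.4
  Portfolio 41 × 0.11 = 4.51
Sum = 63.6275
63.6275 is ≥ 61 and < 71 → D

D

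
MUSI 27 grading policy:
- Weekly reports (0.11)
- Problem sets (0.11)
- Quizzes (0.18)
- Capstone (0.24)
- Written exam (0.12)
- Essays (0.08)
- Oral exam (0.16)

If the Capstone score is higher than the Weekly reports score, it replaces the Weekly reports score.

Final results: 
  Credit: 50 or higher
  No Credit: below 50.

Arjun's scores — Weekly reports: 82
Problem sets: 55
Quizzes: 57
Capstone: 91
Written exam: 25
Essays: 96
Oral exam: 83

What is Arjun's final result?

Credit

Capstone (91) > Weekly reports (82), so Weekly reports counts as 91.
Weighted total:
  Weekly reports 91 × 0.11 = 10.01
  Problem sets 55 × 0.11 = 6.05
  Quizzes 57 × 0.18 = 10.26
  Capstone 91 × 0.24 = 21.84
  Written exam 25 × 0.12 = 3
  Essays 96 × 0.08 = 7.68
  Oral exam 83 × 0.16 = 13.28
Sum = 72.12
72.12 ≥ 50 → Credit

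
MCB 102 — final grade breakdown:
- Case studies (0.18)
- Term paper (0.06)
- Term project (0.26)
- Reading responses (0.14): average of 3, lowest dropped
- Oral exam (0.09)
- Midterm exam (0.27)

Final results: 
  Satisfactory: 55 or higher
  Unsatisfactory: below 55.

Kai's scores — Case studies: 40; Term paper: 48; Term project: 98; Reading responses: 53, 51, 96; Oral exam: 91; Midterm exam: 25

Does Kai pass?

Satisfactory

Reading responses: drop 51 → average of remaining 2 = 149/2 = 74.5
Weighted total:
  Case studies 40 × 0.18 = 7.2
  Term paper 48 × 0.06 = 2.88
  Term project 98 × 0.26 = 25.48
  Reading responses 74.5 × 0.14 = 10.43
  Oral exam 91 × 0.09 = 8.19
  Midterm exam 25 × 0.27 = 6.75
Sum = 60.93
60.93 ≥ 55 → Satisfactory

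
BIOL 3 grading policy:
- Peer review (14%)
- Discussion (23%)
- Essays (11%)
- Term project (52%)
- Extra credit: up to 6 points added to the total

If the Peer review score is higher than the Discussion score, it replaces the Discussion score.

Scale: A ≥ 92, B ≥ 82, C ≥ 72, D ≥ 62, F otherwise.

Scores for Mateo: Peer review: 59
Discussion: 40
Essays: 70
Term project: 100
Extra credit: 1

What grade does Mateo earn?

B

Peer review (59) > Discussion (40), so Discussion counts as 59.
Weighted total:
  Peer review 59 × 0.14 = 8.26
  Discussion 59 × 0.23 = 13.57
  Essays 70 × 0.11 = 7.7
  Term project 100 × 0.52 = 52
Sum = 81.53
Extra credit: 81.53 + 1 = 82.53
82.53 is ≥ 82 and < 92 → B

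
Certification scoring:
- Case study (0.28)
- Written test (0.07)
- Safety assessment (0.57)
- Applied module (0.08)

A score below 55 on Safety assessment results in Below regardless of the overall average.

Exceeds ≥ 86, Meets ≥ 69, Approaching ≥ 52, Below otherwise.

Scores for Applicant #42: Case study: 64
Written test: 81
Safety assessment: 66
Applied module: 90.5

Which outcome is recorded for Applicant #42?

Approaching

Safety assessment score 66 ≥ 55: minimum met.
Weighted total:
  Case study 64 × 0.28 = 17.92
  Written test 81 × 0.07 = 5.67
  Safety assessment 66 × 0.57 = 37.62
  Applied module 90.5 × 0.08 = 7.24
Sum = 68.45
68.45 is ≥ 52 and < 69 → Approaching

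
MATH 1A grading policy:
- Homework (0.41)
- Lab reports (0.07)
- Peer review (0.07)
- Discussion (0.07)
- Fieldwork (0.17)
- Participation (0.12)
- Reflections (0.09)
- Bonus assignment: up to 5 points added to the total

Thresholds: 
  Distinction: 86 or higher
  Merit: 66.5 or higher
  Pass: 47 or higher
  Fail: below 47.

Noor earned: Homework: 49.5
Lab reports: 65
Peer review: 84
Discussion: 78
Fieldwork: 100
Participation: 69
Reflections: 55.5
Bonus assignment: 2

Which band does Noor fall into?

Merit

Weighted total:
  Homework 49.5 × 0.41 = 20.295
  Lab reports 65 × 0.07 = 4.55
  Peer review 84 × 0.07 = 5.88
  Discussion 78 × 0.07 = 5.46
  Fieldwork 100 × 0.17 = 17
  Participation 69 × 0.12 = 8.28
  Reflections 55.5 × 0.09 = 4.995
Sum = 66.46
Bonus assignment: 66.46 + 2 = 68.46
68.46 is ≥ 66.5 and < 86 → Merit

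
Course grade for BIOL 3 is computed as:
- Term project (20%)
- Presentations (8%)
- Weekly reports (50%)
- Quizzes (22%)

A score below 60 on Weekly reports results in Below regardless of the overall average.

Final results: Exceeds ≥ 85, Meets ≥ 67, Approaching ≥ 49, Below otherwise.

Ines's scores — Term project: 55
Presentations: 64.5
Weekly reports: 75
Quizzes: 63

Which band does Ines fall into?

Meets

Weekly reports score 75 ≥ 60: minimum met.
Weighted total:
  Term project 55 × 0.2 = 11
  Presentations 64.5 × 0.08 = 5.16
  Weekly reports 75 × 0.5 = 37.5
  Quizzes 63 × 0.22 = 13.86
Sum = 67.52
67.52 is ≥ 67 and < 85 → Meets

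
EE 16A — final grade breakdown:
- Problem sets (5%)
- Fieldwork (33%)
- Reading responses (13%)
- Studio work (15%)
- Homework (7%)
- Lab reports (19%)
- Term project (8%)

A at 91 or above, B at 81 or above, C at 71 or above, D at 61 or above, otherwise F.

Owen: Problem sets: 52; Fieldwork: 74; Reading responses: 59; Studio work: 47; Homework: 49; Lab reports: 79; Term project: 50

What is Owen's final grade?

Weighted total:
  Problem sets 52 × 0.05 = 2.6
  Fieldwork 74 × 0.33 = 24.42
  Reading responses 59 × 0.13 = 7.67
  Studio work 47 × 0.15 = 7.05
  Homework 49 × 0.07 = 3.43
  Lab reports 79 × 0.19 = 15.01
  Term project 50 × 0.08 = 4
Sum = 64.18
64.18 is ≥ 61 and < 71 → D

D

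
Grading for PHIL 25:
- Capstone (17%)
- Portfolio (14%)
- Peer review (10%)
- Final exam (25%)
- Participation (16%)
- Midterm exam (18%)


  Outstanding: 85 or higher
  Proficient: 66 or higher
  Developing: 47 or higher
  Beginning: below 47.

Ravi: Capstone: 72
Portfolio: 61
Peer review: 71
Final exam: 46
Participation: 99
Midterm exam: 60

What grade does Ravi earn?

Weighted total:
  Capstone 72 × 0.17 = 12.24
  Portfolio 61 × 0.14 = 8.54
  Peer review 71 × 0.1 = 7.1
  Final exam 46 × 0.25 = 11.5
  Participation 99 × 0.16 = 15.84
  Midterm exam 60 × 0.18 = 10.8
Sum = 66.02
66.02 is ≥ 66 and < 85 → Proficient

Proficient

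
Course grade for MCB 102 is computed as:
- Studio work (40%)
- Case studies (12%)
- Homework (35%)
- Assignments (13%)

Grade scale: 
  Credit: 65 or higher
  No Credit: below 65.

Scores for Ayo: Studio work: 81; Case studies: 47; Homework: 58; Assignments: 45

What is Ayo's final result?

Weighted total:
  Studio work 81 × 0.4 = 32.4
  Case studies 47 × 0.12 = 5.64
  Homework 58 × 0.35 = 20.3
  Assignments 45 × 0.13 = 5.85
Sum = 64.19
64.19 < 65 → No Credit

No Credit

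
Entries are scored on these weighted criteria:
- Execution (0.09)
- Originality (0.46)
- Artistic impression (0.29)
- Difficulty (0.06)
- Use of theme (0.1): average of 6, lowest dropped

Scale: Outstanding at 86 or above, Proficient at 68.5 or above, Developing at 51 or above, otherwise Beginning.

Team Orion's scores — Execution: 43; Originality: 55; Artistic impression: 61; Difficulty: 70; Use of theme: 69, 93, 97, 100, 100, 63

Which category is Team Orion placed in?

Developing

Use of theme: drop 63 → average of remaining 5 = 459/5 = 91.8
Weighted total:
  Execution 43 × 0.09 = 3.87
  Originality 55 × 0.46 = 25.3
  Artistic impression 61 × 0.29 = 17.69
  Difficulty 70 × 0.06 = 4.2
  Use of theme 91.8 × 0.1 = 9.18
Sum = 60.24
60.24 is ≥ 51 and < 68.5 → Developing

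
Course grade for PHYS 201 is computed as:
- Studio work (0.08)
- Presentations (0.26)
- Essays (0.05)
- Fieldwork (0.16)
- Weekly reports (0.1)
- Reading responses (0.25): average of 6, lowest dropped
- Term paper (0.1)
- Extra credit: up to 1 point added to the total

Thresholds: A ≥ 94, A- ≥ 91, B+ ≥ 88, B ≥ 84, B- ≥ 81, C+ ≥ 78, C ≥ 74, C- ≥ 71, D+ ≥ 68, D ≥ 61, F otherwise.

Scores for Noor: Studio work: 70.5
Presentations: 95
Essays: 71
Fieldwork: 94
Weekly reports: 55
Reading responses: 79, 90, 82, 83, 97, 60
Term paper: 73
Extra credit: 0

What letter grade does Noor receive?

Reading responses: drop 60 → average of remaining 5 = 431/5 = 86.2
Weighted total:
  Studio work 70.5 × 0.08 = 5.64
  Presentations 95 × 0.26 = 24.7
  Essays 71 × 0.05 = 3.55
  Fieldwork 94 × 0.16 = 15.04
  Weekly reports 55 × 0.1 = 5.5
  Reading responses 86.2 × 0.25 = 21.55
  Term paper 73 × 0.1 = 7.3
Sum = 83.28
Extra credit: 83.28 + 0 = 83.28
83.28 is ≥ 81 and < 84 → B-

B-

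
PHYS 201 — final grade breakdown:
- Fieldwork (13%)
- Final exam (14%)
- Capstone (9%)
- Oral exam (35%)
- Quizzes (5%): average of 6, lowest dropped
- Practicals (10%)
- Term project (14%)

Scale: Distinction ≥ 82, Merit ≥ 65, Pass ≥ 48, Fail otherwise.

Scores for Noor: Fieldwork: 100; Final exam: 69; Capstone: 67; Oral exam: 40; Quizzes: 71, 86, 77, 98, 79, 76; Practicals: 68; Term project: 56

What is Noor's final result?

Quizzes: drop 71 → average of remaining 5 = 416/5 = 83.2
Weighted total:
  Fieldwork 100 × 0.13 = 13
  Final exam 69 × 0.14 = 9.66
  Capstone 67 × 0.09 = 6.03
  Oral exam 40 × 0.35 = 14
  Quizzes 83.2 × 0.05 = 4.16
  Practicals 68 × 0.1 = 6.8
  Term project 56 × 0.14 = 7.84
Sum = 61.49
61.49 is ≥ 48 and < 65 → Pass

Pass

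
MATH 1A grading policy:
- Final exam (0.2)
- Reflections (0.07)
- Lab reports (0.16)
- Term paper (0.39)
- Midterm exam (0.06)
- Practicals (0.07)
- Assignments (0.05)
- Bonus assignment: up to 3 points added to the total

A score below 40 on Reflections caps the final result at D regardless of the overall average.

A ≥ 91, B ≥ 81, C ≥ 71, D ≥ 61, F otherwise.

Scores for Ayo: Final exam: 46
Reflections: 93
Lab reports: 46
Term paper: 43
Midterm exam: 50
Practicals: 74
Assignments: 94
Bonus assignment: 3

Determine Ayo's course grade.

F

Reflections score 93 ≥ 40: minimum met.
Weighted total:
  Final exam 46 × 0.2 = 9.2
  Reflections 93 × 0.07 = 6.51
  Lab reports 46 × 0.16 = 7.36
  Term paper 43 × 0.39 = 16.77
  Midterm exam 50 × 0.06 = 3
  Practicals 74 × 0.07 = 5.18
  Assignments 94 × 0.05 = 4.7
Sum = 52.72
Bonus assignment: 52.72 + 3 = 55.72
55.72 < 61 → F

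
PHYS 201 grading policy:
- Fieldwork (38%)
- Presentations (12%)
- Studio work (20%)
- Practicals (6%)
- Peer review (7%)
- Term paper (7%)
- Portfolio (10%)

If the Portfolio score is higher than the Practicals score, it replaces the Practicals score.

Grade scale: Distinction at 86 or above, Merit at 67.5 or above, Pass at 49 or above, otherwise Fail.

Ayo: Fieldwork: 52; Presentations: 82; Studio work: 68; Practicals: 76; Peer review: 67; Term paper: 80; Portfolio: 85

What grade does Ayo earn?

Pass

Portfolio (85) > Practicals (76), so Practicals counts as 85.
Weighted total:
  Fieldwork 52 × 0.38 = 19.76
  Presentations 82 × 0.12 = 9.84
  Studio work 68 × 0.2 = 13.6
  Practicals 85 × 0.06 = 5.1
  Peer review 67 × 0.07 = 4.69
  Term paper 80 × 0.07 = 5.6
  Portfolio 85 × 0.1 = 8.5
Sum = 67.09
67.09 is ≥ 49 and < 67.5 → Pass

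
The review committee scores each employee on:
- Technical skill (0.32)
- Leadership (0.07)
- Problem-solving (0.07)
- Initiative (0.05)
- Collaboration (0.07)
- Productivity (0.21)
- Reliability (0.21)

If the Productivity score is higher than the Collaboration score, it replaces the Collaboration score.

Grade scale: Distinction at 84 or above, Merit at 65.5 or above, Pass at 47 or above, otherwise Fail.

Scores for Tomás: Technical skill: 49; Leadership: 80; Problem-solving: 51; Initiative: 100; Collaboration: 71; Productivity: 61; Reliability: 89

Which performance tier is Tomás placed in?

Productivity (61) ≤ Collaboration (71), so Collaboration stays at 71.
Weighted total:
  Technical skill 49 × 0.32 = 15.68
  Leadership 80 × 0.07 = 5.6
  Problem-solving 51 × 0.07 = 3.57
  Initiative 100 × 0.05 = 5
  Collaboration 71 × 0.07 = 4.97
  Productivity 61 × 0.21 = 12.81
  Reliability 89 × 0.21 = 18.69
Sum = 66.32
66.32 is ≥ 65.5 and < 84 → Merit

Merit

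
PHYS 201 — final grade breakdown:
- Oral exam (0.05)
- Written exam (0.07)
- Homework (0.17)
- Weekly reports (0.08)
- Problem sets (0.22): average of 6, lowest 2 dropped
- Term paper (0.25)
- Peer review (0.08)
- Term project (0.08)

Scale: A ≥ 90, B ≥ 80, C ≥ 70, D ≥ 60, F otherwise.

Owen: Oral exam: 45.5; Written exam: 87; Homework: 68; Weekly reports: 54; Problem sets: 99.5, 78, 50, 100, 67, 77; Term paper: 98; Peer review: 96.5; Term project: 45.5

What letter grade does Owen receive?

C

Problem sets: drop 50, 67 → average of remaining 4 = 354.5/4 = 88.625
Weighted total:
  Oral exam 45.5 × 0.05 = 2.275
  Written exam 87 × 0.07 = 6.09
  Homework 68 × 0.17 = 11.56
  Weekly reports 54 × 0.08 = 4.32
  Problem sets 88.625 × 0.22 = 19.4975
  Term paper 98 × 0.25 = 24.5
  Peer review 96.5 × 0.08 = 7.72
  Term project 45.5 × 0.08 = 3.64
Sum = 79.6025
79.6025 is ≥ 70 and < 80 → C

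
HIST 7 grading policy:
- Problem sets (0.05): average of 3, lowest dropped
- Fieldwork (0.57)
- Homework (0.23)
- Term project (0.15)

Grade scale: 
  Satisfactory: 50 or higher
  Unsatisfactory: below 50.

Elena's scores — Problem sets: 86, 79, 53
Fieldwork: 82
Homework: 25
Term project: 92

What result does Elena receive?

Satisfactory

Problem sets: drop 53 → average of remaining 2 = 165/2 = 82.5
Weighted total:
  Problem sets 82.5 × 0.05 = 4.125
  Fieldwork 82 × 0.57 = 46.74
  Homework 25 × 0.23 = 5.75
  Term project 92 × 0.15 = 13.8
Sum = 70.415
70.415 ≥ 50 → Satisfactory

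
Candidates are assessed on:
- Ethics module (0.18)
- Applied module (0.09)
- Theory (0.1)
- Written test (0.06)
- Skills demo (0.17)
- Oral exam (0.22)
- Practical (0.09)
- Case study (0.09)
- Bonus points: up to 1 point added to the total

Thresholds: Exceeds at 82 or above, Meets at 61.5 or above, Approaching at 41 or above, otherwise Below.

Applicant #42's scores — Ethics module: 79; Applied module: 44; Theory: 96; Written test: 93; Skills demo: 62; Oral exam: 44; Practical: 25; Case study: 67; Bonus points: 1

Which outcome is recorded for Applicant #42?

Meets

Weighted total:
  Ethics module 79 × 0.18 = 14.22
  Applied module 44 × 0.09 = 3.96
  Theory 96 × 0.1 = 9.6
  Written test 93 × 0.06 = 5.58
  Skills demo 62 × 0.17 = 10.54
  Oral exam 44 × 0.22 = 9.68
  Practical 25 × 0.09 = 2.25
  Case study 67 × 0.09 = 6.03
Sum = 61.86
Bonus points: 61.86 + 1 = 62.86
62.86 is ≥ 61.5 and < 82 → Meets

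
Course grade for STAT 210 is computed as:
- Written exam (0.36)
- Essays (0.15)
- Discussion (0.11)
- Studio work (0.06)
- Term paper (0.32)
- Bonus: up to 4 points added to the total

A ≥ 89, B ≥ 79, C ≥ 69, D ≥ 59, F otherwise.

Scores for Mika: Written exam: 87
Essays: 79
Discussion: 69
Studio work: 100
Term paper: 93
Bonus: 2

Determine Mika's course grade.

B

Weighted total:
  Written exam 87 × 0.36 = 31.32
  Essays 79 × 0.15 = 11.85
  Discussion 69 × 0.11 = 7.59
  Studio work 100 × 0.06 = 6
  Term paper 93 × 0.32 = 29.76
Sum = 86.52
Bonus: 86.52 + 2 = 88.52
88.52 is ≥ 79 and < 89 → B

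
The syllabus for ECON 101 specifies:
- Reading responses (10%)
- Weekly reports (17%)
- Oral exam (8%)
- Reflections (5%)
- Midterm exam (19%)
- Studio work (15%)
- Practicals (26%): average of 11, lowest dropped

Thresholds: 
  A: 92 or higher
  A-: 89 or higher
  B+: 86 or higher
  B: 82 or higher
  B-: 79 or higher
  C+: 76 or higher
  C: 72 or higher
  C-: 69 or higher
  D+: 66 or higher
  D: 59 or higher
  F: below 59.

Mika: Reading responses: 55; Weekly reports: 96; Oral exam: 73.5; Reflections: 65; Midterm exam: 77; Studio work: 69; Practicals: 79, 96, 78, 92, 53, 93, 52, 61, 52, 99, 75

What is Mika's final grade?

C+

Practicals: drop 52 → average of remaining 10 = 778/10 = 77.8
Weighted total:
  Reading responses 55 × 0.1 = 5.5
  Weekly reports 96 × 0.17 = 16.32
  Oral exam 73.5 × 0.08 = 5.88
  Reflections 65 × 0.05 = 3.25
  Midterm exam 77 × 0.19 = 14.63
  Studio work 69 × 0.15 = 10.35
  Practicals 77.8 × 0.26 = 20.228
Sum = 76.158
76.158 is ≥ 76 and < 79 → C+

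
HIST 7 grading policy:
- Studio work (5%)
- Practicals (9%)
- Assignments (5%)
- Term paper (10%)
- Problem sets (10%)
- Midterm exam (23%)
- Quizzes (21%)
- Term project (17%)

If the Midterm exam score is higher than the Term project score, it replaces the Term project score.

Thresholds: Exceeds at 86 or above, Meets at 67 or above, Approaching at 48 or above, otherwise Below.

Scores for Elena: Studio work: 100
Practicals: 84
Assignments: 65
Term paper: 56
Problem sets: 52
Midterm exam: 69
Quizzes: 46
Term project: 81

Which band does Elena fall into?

Midterm exam (69) ≤ Term project (81), so Term project stays at 81.
Weighted total:
  Studio work 100 × 0.05 = 5
  Practicals 84 × 0.09 = 7.56
  Assignments 65 × 0.05 = 3.25
  Term paper 56 × 0.1 = 5.6
  Problem sets 52 × 0.1 = 5.2
  Midterm exam 69 × 0.23 = 15.87
  Quizzes 46 × 0.21 = 9.66
  Term project 81 × 0.17 = 13.77
Sum = 65.91
65.91 is ≥ 48 and < 67 → Approaching

Approaching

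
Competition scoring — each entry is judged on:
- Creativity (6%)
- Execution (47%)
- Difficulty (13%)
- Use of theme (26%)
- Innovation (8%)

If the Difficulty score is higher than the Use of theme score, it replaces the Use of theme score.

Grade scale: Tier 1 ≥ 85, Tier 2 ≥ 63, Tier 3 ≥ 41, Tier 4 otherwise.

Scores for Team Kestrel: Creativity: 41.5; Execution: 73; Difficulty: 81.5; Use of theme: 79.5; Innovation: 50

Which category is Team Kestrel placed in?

Tier 2

Difficulty (81.5) > Use of theme (79.5), so Use of theme counts as 81.5.
Weighted total:
  Creativity 41.5 × 0.06 = 2.49
  Execution 73 × 0.47 = 34.31
  Difficulty 81.5 × 0.13 = 10.595
  Use of theme 81.5 × 0.26 = 21.19
  Innovation 50 × 0.08 = 4
Sum = 72.585
72.585 is ≥ 63 and < 85 → Tier 2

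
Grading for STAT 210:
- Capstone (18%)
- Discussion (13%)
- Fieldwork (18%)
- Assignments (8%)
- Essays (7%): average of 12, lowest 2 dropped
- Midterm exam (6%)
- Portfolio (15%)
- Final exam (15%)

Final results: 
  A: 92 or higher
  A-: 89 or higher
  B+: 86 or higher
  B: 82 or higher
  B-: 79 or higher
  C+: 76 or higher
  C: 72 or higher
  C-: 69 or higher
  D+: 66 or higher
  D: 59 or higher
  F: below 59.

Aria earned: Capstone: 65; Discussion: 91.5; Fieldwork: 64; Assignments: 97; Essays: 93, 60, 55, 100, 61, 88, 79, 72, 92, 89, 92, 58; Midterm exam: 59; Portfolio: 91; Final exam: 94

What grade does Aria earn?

Essays: drop 55, 58 → average of remaining 10 = 826/10 = 82.6
Weighted total:
  Capstone 65 × 0.18 = 11.7
  Discussion 91.5 × 0.13 = 11.895
  Fieldwork 64 × 0.18 = 11.52
  Assignments 97 × 0.08 = 7.76
  Essays 82.6 × 0.07 = 5.782
  Midterm exam 59 × 0.06 = 3.54
  Portfolio 91 × 0.15 = 13.65
  Final exam 94 × 0.15 = 14.1
Sum = 79.947
79.947 is ≥ 79 and < 82 → B-

B-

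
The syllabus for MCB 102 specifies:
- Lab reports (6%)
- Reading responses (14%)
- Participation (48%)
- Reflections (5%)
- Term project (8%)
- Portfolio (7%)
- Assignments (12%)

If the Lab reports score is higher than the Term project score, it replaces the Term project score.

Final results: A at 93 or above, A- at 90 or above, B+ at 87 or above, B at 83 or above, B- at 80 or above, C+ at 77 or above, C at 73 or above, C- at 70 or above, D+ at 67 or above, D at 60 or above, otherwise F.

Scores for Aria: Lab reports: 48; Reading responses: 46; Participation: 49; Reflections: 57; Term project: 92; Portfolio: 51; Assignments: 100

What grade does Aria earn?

F

Lab reports (48) ≤ Term project (92), so Term project stays at 92.
Weighted total:
  Lab reports 48 × 0.06 = 2.88
  Reading responses 46 × 0.14 = 6.44
  Participation 49 × 0.48 = 23.52
  Reflections 57 × 0.05 = 2.85
  Term project 92 × 0.08 = 7.36
  Portfolio 51 × 0.07 = 3.57
  Assignments 100 × 0.12 = 12
Sum = 58.62
58.62 < 60 → F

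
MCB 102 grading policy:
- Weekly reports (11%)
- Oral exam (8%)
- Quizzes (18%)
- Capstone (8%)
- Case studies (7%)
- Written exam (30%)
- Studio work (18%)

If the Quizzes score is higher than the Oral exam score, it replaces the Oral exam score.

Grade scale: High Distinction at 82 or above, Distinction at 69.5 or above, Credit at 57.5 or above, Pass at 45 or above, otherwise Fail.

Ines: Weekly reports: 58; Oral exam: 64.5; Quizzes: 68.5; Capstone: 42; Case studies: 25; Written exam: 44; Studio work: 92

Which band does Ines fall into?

Credit

Quizzes (68.5) > Oral exam (64.5), so Oral exam counts as 68.5.
Weighted total:
  Weekly reports 58 × 0.11 = 6.38
  Oral exam 68.5 × 0.08 = 5.48
  Quizzes 68.5 × 0.18 = 12.33
  Capstone 42 × 0.08 = 3.36
  Case studies 25 × 0.07 = 1.75
  Written exam 44 × 0.3 = 13.2
  Studio work 92 × 0.18 = 16.56
Sum = 59.06
59.06 is ≥ 57.5 and < 69.5 → Credit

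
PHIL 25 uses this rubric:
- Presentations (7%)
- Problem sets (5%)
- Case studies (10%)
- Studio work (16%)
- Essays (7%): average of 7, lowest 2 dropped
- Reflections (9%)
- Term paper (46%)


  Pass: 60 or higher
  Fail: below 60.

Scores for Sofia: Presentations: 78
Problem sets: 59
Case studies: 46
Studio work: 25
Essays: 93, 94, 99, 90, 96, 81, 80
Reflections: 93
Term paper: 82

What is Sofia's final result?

Essays: drop 80, 81 → average of remaining 5 = 472/5 = 94.4
Weighted total:
  Presentations 78 × 0.07 = 5.46
  Problem sets 59 × 0.05 = 2.95
  Case studies 46 × 0.1 = 4.6
  Studio work 25 × 0.16 = 4
  Essays 94.4 × 0.07 = 6.608
  Reflections 93 × 0.09 = 8.37
  Term paper 82 × 0.46 = 37.72
Sum = 69.708
69.708 ≥ 60 → Pass

Pass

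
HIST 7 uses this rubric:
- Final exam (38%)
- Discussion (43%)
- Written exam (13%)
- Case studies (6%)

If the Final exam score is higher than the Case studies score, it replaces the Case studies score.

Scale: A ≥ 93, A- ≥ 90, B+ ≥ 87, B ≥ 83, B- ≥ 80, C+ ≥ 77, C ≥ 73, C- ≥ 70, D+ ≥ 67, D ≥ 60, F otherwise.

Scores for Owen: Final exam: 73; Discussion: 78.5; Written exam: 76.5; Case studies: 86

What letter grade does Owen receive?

C

Final exam (73) ≤ Case studies (86), so Case studies stays at 86.
Weighted total:
  Final exam 73 × 0.38 = 27.74
  Discussion 78.5 × 0.43 = 33.755
  Written exam 76.5 × 0.13 = 9.945
  Case studies 86 × 0.06 = 5.16
Sum = 76.6
76.6 is ≥ 73 and < 77 → C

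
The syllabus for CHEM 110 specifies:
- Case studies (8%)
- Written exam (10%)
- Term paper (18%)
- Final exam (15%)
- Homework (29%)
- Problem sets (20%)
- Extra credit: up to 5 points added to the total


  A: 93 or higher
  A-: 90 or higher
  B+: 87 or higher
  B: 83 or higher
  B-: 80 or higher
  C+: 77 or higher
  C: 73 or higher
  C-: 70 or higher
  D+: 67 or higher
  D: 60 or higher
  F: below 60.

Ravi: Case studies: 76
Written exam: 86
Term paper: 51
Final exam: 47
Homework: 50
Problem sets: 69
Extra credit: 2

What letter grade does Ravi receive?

Weighted total:
  Case studies 76 × 0.08 = 6.08
  Written exam 86 × 0.1 = 8.6
  Term paper 51 × 0.18 = 9.18
  Final exam 47 × 0.15 = 7.05
  Homework 50 × 0.29 = 14.5
  Problem sets 69 × 0.2 = 13.8
Sum = 59.21
Extra credit: 59.21 + 2 = 61.21
61.21 is ≥ 60 and < 67 → D

D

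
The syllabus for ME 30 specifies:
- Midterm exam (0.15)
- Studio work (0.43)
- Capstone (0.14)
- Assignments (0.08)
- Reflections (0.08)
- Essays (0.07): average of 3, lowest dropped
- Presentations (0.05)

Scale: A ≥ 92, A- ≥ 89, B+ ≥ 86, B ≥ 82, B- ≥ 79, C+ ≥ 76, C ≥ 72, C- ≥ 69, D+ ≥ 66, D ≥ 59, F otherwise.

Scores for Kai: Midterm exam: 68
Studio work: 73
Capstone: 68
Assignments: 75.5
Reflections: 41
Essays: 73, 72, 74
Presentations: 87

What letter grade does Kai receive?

Essays: drop 72 → average of remaining 2 = 147/2 = 73.5
Weighted total:
  Midterm exam 68 × 0.15 = 10.2
  Studio work 73 × 0.43 = 31.39
  Capstone 68 × 0.14 = 9.52
  Assignments 75.5 × 0.08 = 6.04
  Reflections 41 × 0.08 = 3.28
  Essays 73.5 × 0.07 = 5.145
  Presentations 87 × 0.05 = 4.35
Sum = 69.925
69.925 is ≥ 69 and < 72 → C-

C-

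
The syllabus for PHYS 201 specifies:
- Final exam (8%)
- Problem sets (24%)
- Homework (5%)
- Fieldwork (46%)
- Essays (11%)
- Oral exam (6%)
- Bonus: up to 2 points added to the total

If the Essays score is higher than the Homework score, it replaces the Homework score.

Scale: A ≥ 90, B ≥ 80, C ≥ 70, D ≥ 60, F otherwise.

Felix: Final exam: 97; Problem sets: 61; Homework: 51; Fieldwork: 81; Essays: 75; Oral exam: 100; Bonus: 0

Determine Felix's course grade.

Essays (75) > Homework (51), so Homework counts as 75.
Weighted total:
  Final exam 97 × 0.08 = 7.76
  Problem sets 61 × 0.24 = 14.64
  Homework 75 × 0.05 = 3.75
  Fieldwork 81 × 0.46 = 37.26
  Essays 75 × 0.11 = 8.25
  Oral exam 100 × 0.06 = 6
Sum = 77.66
Bonus: 77.66 + 0 = 77.66
77.66 is ≥ 70 and < 80 → C

C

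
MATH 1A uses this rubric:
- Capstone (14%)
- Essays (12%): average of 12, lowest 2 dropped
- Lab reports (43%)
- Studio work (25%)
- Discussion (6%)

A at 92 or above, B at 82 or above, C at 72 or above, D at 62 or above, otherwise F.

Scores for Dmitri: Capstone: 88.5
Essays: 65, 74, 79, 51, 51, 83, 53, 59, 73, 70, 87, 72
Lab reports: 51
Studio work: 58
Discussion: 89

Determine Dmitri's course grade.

Essays: drop 51, 51 → average of remaining 10 = 715/10 = 71.5
Weighted total:
  Capstone 88.5 × 0.14 = 12.39
  Essays 71.5 × 0.12 = 8.58
  Lab reports 51 × 0.43 = 21.93
  Studio work 58 × 0.25 = 14.5
  Discussion 89 × 0.06 = 5.34
Sum = 62.74
62.74 is ≥ 62 and < 72 → D

D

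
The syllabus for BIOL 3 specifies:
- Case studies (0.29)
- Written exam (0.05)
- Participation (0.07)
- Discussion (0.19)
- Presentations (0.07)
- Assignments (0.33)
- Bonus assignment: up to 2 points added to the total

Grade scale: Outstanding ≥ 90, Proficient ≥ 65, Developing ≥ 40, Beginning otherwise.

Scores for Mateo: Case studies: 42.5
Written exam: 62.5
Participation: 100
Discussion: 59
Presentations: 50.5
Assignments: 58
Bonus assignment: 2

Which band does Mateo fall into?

Developing

Weighted total:
  Case studies 42.5 × 0.29 = 12.325
  Written exam 62.5 × 0.05 = 3.125
  Participation 100 × 0.07 = 7
  Discussion 59 × 0.19 = 11.21
  Presentations 50.5 × 0.07 = 3.535
  Assignments 58 × 0.33 = 19.14
Sum = 56.335
Bonus assignment: 56.335 + 2 = 58.335
58.335 is ≥ 40 and < 65 → Developing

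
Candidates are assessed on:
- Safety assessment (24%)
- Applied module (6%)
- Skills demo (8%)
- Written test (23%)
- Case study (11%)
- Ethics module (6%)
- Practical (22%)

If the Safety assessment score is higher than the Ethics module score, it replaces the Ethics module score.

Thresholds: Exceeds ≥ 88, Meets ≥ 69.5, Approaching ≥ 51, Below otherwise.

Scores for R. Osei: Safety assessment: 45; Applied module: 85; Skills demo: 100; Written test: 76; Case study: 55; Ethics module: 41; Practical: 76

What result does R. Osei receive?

Safety assessment (45) > Ethics module (41), so Ethics module counts as 45.
Weighted total:
  Safety assessment 45 × 0.24 = 10.8
  Applied module 85 × 0.06 = 5.1
  Skills demo 100 × 0.08 = 8
  Written test 76 × 0.23 = 17.48
  Case study 55 × 0.11 = 6.05
  Ethics module 45 × 0.06 = 2.7
  Practical 76 × 0.22 = 16.72
Sum = 66.85
66.85 is ≥ 51 and < 69.5 → Approaching

Approaching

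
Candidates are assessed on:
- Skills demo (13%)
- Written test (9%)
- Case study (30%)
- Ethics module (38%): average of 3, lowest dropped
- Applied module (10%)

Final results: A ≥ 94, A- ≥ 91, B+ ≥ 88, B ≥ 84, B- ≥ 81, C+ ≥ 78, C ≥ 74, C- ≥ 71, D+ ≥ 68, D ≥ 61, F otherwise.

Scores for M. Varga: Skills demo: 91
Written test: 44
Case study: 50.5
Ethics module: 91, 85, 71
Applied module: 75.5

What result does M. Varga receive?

Ethics module: drop 71 → average of remaining 2 = 176/2 = 88
Weighted total:
  Skills demo 91 × 0.13 = 11.83
  Written test 44 × 0.09 = 3.96
  Case study 50.5 × 0.3 = 15.15
  Ethics module 88 × 0.38 = 33.44
  Applied module 75.5 × 0.1 = 7.55
Sum = 71.93
71.93 is ≥ 71 and < 74 → C-

C-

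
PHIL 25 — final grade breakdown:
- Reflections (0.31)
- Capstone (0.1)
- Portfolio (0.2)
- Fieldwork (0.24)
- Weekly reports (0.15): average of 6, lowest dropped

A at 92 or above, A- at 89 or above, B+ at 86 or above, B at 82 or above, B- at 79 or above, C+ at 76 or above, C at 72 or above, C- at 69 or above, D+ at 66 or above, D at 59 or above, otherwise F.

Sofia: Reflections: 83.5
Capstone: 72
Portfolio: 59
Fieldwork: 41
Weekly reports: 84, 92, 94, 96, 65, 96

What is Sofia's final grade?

D+

Weekly reports: drop 65 → average of remaining 5 = 462/5 = 92.4
Weighted total:
  Reflections 83.5 × 0.31 = 25.885
  Capstone 72 × 0.1 = 7.2
  Portfolio 59 × 0.2 = 11.8
  Fieldwork 41 × 0.24 = 9.84
  Weekly reports 92.4 × 0.15 = 13.86
Sum = 68.585
68.585 is ≥ 66 and < 69 → D+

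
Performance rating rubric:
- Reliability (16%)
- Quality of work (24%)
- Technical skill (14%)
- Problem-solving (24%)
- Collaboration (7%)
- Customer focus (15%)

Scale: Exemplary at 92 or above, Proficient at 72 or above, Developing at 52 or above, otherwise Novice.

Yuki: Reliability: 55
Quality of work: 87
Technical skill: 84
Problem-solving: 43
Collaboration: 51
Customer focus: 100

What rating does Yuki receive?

Developing

Weighted total:
  Reliability 55 × 0.16 = 8.8
  Quality of work 87 × 0.24 = 20.88
  Technical skill 84 × 0.14 = 11.76
  Problem-solving 43 × 0.24 = 10.32
  Collaboration 51 × 0.07 = 3.57
  Customer focus 100 × 0.15 = 15
Sum = 70.33
70.33 is ≥ 52 and < 72 → Developing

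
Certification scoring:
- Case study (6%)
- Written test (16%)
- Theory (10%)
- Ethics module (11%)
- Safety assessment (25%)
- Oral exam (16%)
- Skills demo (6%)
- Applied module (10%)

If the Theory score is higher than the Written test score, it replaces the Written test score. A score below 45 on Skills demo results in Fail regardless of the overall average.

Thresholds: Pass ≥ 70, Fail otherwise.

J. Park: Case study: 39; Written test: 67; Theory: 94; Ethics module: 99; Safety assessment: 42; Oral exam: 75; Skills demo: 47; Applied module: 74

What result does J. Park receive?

Theory (94) > Written test (67), so Written test counts as 94.
Skills demo score 47 ≥ 45: minimum met.
Weighted total:
  Case study 39 × 0.06 = 2.34
  Written test 94 × 0.16 = 15.04
  Theory 94 × 0.1 = 9.4
  Ethics module 99 × 0.11 = 10.89
  Safety assessment 42 × 0.25 = 10.5
  Oral exam 75 × 0.16 = 12
  Skills demo 47 × 0.06 = 2.82
  Applied module 74 × 0.1 = 7.4
Sum = 70.39
70.39 ≥ 70 → Pass

Pass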